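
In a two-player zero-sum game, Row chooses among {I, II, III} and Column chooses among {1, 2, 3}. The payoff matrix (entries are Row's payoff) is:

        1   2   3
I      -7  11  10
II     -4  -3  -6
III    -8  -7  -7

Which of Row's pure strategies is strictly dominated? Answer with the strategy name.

I gives a strictly higher payoff than III against every column: -7 > -8, 11 > -7, 10 > -7.
So III is strictly dominated and Row never plays it.

III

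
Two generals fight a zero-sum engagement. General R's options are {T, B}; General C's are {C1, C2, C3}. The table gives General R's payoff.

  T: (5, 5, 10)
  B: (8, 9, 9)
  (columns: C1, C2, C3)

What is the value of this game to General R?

Row minima: T → 5, B → 8; maximin = 8.
Column maxima: C1 → 8, C2 → 9, C3 → 10; minimax = 8.
Since maximin = minimax = 8, there is a saddle point and the value is 8.

8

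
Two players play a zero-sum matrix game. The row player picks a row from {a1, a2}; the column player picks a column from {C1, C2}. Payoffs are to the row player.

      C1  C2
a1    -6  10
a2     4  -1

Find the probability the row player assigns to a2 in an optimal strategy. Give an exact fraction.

16/21

Row minima: a1 → -6, a2 → -1; maximin = -1.
Column maxima: C1 → 4, C2 → 10; minimax = 4.
-1 ≠ 4, so there is no saddle point; optimal play is mixed.
Let the row player play a1 with probability p. Expected payoff against C1: (-6)p + 4(1−p) = −10p + 4; against C2: 10p + (-1)(1−p) = 11p − 1.
Setting these equal: −10p + 4 = 11p − 1 ⇒ −21p = -5 ⇒ p = 5/21, and the value is (-10)·(5/21) + 4 = 34/21.
For the column player: with q = P(C1), equating a1's and a2's payoffs gives −16q + 10 = 5q − 1 ⇒ q = 11/21.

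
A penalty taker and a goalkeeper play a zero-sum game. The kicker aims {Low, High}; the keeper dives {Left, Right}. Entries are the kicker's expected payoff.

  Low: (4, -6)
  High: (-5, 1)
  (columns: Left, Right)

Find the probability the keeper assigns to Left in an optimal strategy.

Row minima: Low → -6, High → -5; maximin = -5.
Column maxima: Left → 4, Right → 1; minimax = 1.
-5 ≠ 1, so there is no saddle point; optimal play is mixed.
Let the kicker play Low with probability p. Expected payoff against Left: 4p + (-5)(1−p) = 9p − 5; against Right: (-6)p + 1(1−p) = −7p + 1.
Setting these equal: 9p − 5 = −7p + 1 ⇒ 16p = 6 ⇒ p = 3/8, and the value is (9)·(3/8) − 5 = -13/8.
For the keeper: with q = P(Left), equating Low's and High's payoffs gives 10q − 6 = −6q + 1 ⇒ q = 7/16.

7/16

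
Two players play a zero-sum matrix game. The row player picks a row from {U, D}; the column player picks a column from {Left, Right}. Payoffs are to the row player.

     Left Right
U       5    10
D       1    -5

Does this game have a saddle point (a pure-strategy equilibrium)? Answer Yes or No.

Yes

Row minima: U → 5, D → -5; maximin = 5.
Column maxima: Left → 5, Right → 10; minimax = 5.
maximin = minimax = 5, so a saddle point exists.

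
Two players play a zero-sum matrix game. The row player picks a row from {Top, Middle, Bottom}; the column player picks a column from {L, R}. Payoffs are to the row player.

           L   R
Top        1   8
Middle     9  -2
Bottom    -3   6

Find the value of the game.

37/9

Row minima: Top → 1, Middle → -2, Bottom → -3; maximin = 1.
Column maxima: L → 9, R → 8; minimax = 8.
1 ≠ 8, so there is no saddle point; optimal play is mixed.
Bottom is strictly dominated by Top, so the row player never plays it.
On the remaining 2×2 (Top, Middle vs L, R):
Let the row player play Top with probability p. Expected payoff against L: 1p + 9(1−p) = −8p + 9; against R: 8p + (-2)(1−p) = 10p − 2.
Setting these equal: −8p + 9 = 10p − 2 ⇒ −18p = -11 ⇒ p = 11/18, and the value is (-8)·(11/18) + 9 = 37/9.
For the column player: with q = P(L), equating Top's and Middle's payoffs gives −7q + 8 = 11q − 2 ⇒ q = 5/9.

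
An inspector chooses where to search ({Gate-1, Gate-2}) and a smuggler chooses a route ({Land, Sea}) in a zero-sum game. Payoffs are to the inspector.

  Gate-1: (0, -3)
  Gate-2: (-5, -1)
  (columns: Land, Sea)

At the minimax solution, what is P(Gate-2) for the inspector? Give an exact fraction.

3/7

Row minima: Gate-1 → -3, Gate-2 → -5; maximin = -3.
Column maxima: Land → 0, Sea → -1; minimax = -1.
-3 ≠ -1, so there is no saddle point; optimal play is mixed.
Let the inspector play Gate-1 with probability p. Expected payoff against Land: 0p + (-5)(1−p) = 5p − 5; against Sea: (-3)p + (-1)(1−p) = −2p − 1.
Setting these equal: 5p − 5 = −2p − 1 ⇒ 7p = 4 ⇒ p = 4/7, and the value is (5)·(4/7) − 5 = -15/7.
For the smuggler: with q = P(Land), equating Gate-1's and Gate-2's payoffs gives 3q − 3 = −4q − 1 ⇒ q = 2/7.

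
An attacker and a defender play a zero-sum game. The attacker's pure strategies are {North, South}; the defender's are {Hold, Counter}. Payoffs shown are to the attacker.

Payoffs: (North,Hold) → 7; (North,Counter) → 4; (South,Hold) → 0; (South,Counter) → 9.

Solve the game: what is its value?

21/4

Row minima: North → 4, South → 0; maximin = 4.
Column maxima: Hold → 7, Counter → 9; minimax = 7.
4 ≠ 7, so there is no saddle point; optimal play is mixed.
Let the attacker play North with probability p. Expected payoff against Hold: 7p + 0(1−p) = 7p; against Counter: 4p + 9(1−p) = −5p + 9.
Setting these equal: 7p = −5p + 9 ⇒ 12p = 9 ⇒ p = 3/4, and the value is (7)·(3/4) = 21/4.
For the defender: with q = P(Hold), equating North's and South's payoffs gives 3q + 4 = −9q + 9 ⇒ q = 5/12.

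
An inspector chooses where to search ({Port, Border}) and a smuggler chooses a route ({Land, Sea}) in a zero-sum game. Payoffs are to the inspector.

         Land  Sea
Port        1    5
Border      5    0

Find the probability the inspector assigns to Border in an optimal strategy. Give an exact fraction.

4/9

Row minima: Port → 1, Border → 0; maximin = 1.
Column maxima: Land → 5, Sea → 5; minimax = 5.
1 ≠ 5, so there is no saddle point; optimal play is mixed.
Let the inspector play Port with probability p. Expected payoff against Land: 1p + 5(1−p) = −4p + 5; against Sea: 5p + 0(1−p) = 5p.
Setting these equal: −4p + 5 = 5p ⇒ −9p = -5 ⇒ p = 5/9, and the value is (-4)·(5/9) + 5 = 25/9.
For the smuggler: with q = P(Land), equating Port's and Border's payoffs gives −4q + 5 = 5q ⇒ q = 5/9.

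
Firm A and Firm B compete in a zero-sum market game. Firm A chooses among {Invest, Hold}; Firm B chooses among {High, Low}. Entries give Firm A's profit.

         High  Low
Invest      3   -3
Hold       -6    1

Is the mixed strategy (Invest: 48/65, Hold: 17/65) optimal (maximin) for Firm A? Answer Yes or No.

Against High this mix gives (48/65)·3 + (17/65)·(-6) = 42/65.
Against Low this mix gives (48/65)·(-3) + (17/65)·1 = -127/65.
Firm B will play Low, holding Firm A to -127/65. Shifting weight toward the row that does better against Low would raise this floor (the equalizing mix achieves -15/13 against both Low and High), so the proposed strategy is not optimal.

No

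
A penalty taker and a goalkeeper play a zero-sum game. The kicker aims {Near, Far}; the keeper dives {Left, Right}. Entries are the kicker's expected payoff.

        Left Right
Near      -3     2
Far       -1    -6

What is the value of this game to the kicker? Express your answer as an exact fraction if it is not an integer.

Row minima: Near → -3, Far → -6; maximin = -3.
Column maxima: Left → -1, Right → 2; minimax = -1.
-3 ≠ -1, so there is no saddle point; optimal play is mixed.
Let the kicker play Near with probability p. Expected payoff against Left: (-3)p + (-1)(1−p) = −2p − 1; against Right: 2p + (-6)(1−p) = 8p − 6.
Setting these equal: −2p − 1 = 8p − 6 ⇒ −10p = -5 ⇒ p = 1/2, and the value is (-2)·(1/2) − 1 = -2.
For the keeper: with q = P(Left), equating Near's and Far's payoffs gives −5q + 2 = 5q − 6 ⇒ q = 4/5.

-2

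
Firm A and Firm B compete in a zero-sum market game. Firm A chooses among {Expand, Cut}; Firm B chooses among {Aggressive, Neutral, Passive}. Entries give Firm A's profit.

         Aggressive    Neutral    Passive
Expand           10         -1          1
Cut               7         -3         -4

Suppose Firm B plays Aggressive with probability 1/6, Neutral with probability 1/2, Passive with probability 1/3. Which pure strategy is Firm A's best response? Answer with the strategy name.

Expand

Expected payoff of Expand: (1/6)·10 + (1/2)·(-1) + (1/3)·1 = 3/2.
Expected payoff of Cut: (1/6)·7 + (1/2)·(-3) + (1/3)·(-4) = -5/3.
The largest is 3/2, so Firm A's best response is Expand.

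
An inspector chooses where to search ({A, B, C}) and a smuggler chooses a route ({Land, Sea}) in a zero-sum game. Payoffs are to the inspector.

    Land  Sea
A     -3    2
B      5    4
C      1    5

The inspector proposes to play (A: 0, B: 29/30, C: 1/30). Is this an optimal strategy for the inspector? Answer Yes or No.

Against Land this mix gives (29/30)·5 + (1/30)·1 = 73/15.
Against Sea this mix gives (29/30)·4 + (1/30)·5 = 121/30.
The smuggler will play Sea, holding the inspector to 121/30. Shifting weight toward the row that does better against Sea would raise this floor (the equalizing mix achieves 21/5 against both Sea and Land), so the proposed strategy is not optimal.

No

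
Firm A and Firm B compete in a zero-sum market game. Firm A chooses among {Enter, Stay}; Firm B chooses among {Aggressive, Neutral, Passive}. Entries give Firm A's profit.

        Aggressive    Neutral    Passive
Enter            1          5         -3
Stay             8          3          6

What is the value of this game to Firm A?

39/11

Row minima: Enter → -3, Stay → 3; maximin = 3.
Column maxima: Aggressive → 8, Neutral → 5, Passive → 6; minimax = 5.
3 ≠ 5, so there is no saddle point; optimal play is mixed.
Aggressive is strictly dominated by Passive (it gives Firm A strictly more in every row), so Firm B never plays it.
On the remaining 2×2 (Enter, Stay vs Neutral, Passive):
Let Firm A play Enter with probability p. Expected payoff against Neutral: 5p + 3(1−p) = 2p + 3; against Passive: (-3)p + 6(1−p) = −9p + 6.
Setting these equal: 2p + 3 = −9p + 6 ⇒ 11p = 3 ⇒ p = 3/11, and the value is (2)·(3/11) + 3 = 39/11.
For Firm B: with q = P(Neutral), equating Enter's and Stay's payoffs gives 8q − 3 = −3q + 6 ⇒ q = 9/11.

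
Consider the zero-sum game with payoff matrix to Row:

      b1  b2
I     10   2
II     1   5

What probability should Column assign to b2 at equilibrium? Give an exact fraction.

3/4

Row minima: I → 2, II → 1; maximin = 2.
Column maxima: b1 → 10, b2 → 5; minimax = 5.
2 ≠ 5, so there is no saddle point; optimal play is mixed.
Let Row play I with probability p. Expected payoff against b1: 10p + 1(1−p) = 9p + 1; against b2: 2p + 5(1−p) = −3p + 5.
Setting these equal: 9p + 1 = −3p + 5 ⇒ 12p = 4 ⇒ p = 1/3, and the value is (9)·(1/3) + 1 = 4.
For Column: with q = P(b1), equating I's and II's payoffs gives 8q + 2 = −4q + 5 ⇒ q = 1/4.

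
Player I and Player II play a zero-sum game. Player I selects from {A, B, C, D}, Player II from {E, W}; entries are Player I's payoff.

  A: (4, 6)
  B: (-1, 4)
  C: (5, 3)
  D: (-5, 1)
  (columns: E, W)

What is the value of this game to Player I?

Row minima: A → 4, B → -1, C → 3, D → -5; maximin = 4.
Column maxima: E → 5, W → 6; minimax = 5.
4 ≠ 5, so there is no saddle point; optimal play is mixed.
B is strictly dominated by A, so Player I never plays it.
D is strictly dominated by A, so Player I never plays it.
On the remaining 2×2 (A, C vs E, W):
Let Player I play A with probability p. Expected payoff against E: 4p + 5(1−p) = −p + 5; against W: 6p + 3(1−p) = 3p + 3.
Setting these equal: −p + 5 = 3p + 3 ⇒ −4p = -2 ⇒ p = 1/2, and the value is (-1)·(1/2) + 5 = 9/2.
For Player II: with q = P(E), equating A's and C's payoffs gives −2q + 6 = 2q + 3 ⇒ q = 3/4.

9/2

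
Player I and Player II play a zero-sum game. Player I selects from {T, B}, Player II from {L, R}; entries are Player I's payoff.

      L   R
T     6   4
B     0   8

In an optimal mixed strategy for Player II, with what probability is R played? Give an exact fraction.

3/5

Row minima: T → 4, B → 0; maximin = 4.
Column maxima: L → 6, R → 8; minimax = 6.
4 ≠ 6, so there is no saddle point; optimal play is mixed.
Let Player I play T with probability p. Expected payoff against L: 6p + 0(1−p) = 6p; against R: 4p + 8(1−p) = −4p + 8.
Setting these equal: 6p = −4p + 8 ⇒ 10p = 8 ⇒ p = 4/5, and the value is (6)·(4/5) = 24/5.
For Player II: with q = P(L), equating T's and B's payoffs gives 2q + 4 = −8q + 8 ⇒ q = 2/5.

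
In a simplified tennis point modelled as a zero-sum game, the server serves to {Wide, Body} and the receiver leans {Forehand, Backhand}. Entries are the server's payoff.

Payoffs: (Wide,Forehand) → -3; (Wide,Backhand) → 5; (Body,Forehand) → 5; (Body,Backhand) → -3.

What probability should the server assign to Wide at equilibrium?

1/2

Row minima: Wide → -3, Body → -3; maximin = -3.
Column maxima: Forehand → 5, Backhand → 5; minimax = 5.
-3 ≠ 5, so there is no saddle point; optimal play is mixed.
Let the server play Wide with probability p. Expected payoff against Forehand: (-3)p + 5(1−p) = −8p + 5; against Backhand: 5p + (-3)(1−p) = 8p − 3.
Setting these equal: −8p + 5 = 8p − 3 ⇒ −16p = -8 ⇒ p = 1/2, and the value is (-8)·(1/2) + 5 = 1.
For the receiver: with q = P(Forehand), equating Wide's and Body's payoffs gives −8q + 5 = 8q − 3 ⇒ q = 1/2.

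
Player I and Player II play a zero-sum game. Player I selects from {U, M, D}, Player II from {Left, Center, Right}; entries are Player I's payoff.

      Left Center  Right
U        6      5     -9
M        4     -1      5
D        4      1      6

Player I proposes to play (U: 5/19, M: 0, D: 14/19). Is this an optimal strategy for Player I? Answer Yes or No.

Yes

Against Left this mix gives (5/19)·6 + (14/19)·4 = 86/19.
Against Center this mix gives (5/19)·5 + (14/19)·1 = 39/19.
Against Right this mix gives (5/19)·(-9) + (14/19)·6 = 39/19.
All of Player II's active replies (Center, Right) yield 39/19, and no column does worse for Player I. The mix makes Player II indifferent and guarantees 39/19, so it is optimal.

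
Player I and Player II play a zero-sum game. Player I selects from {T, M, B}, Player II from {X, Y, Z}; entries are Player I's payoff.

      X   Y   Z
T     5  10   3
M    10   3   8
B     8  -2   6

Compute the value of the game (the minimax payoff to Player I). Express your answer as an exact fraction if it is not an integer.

Row minima: T → 3, M → 3, B → -2; maximin = 3.
Column maxima: X → 10, Y → 10, Z → 8; minimax = 8.
3 ≠ 8, so there is no saddle point; optimal play is mixed.
B is strictly dominated by M, so Player I never plays it.
X is strictly dominated by Z (it gives Player I strictly more in every row), so Player II never plays it.
On the remaining 2×2 (T, M vs Y, Z):
Let Player I play T with probability p. Expected payoff against Y: 10p + 3(1−p) = 7p + 3; against Z: 3p + 8(1−p) = −5p + 8.
Setting these equal: 7p + 3 = −5p + 8 ⇒ 12p = 5 ⇒ p = 5/12, and the value is (7)·(5/12) + 3 = 71/12.
For Player II: with q = P(Y), equating T's and M's payoffs gives 7q + 3 = −5q + 8 ⇒ q = 5/12.

71/12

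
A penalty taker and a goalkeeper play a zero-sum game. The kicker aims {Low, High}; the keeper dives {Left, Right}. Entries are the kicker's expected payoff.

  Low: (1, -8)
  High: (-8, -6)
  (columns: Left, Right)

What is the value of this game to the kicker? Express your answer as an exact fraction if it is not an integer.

-70/11

Row minima: Low → -8, High → -8; maximin = -8.
Column maxima: Left → 1, Right → -6; minimax = -6.
-8 ≠ -6, so there is no saddle point; optimal play is mixed.
Let the kicker play Low with probability p. Expected payoff against Left: 1p + (-8)(1−p) = 9p − 8; against Right: (-8)p + (-6)(1−p) = −2p − 6.
Setting these equal: 9p − 8 = −2p − 6 ⇒ 11p = 2 ⇒ p = 2/11, and the value is (9)·(2/11) − 8 = -70/11.
For the keeper: with q = P(Left), equating Low's and High's payoffs gives 9q − 8 = −2q − 6 ⇒ q = 2/11.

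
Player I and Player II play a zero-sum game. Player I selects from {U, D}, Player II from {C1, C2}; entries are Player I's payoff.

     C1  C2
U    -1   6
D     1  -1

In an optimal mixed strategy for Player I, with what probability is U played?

Row minima: U → -1, D → -1; maximin = -1.
Column maxima: C1 → 1, C2 → 6; minimax = 1.
-1 ≠ 1, so there is no saddle point; optimal play is mixed.
Let Player I play U with probability p. Expected payoff against C1: (-1)p + 1(1−p) = −2p + 1; against C2: 6p + (-1)(1−p) = 7p − 1.
Setting these equal: −2p + 1 = 7p − 1 ⇒ −9p = -2 ⇒ p = 2/9, and the value is (-2)·(2/9) + 1 = 5/9.
For Player II: with q = P(C1), equating U's and D's payoffs gives −7q + 6 = 2q − 1 ⇒ q = 7/9.

2/9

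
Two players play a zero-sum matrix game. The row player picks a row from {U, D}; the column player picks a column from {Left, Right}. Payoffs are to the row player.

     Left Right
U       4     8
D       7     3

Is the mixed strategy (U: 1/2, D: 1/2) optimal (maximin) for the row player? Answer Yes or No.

Yes

Against Left this mix gives (1/2)·4 + (1/2)·7 = 11/2.
Against Right this mix gives (1/2)·8 + (1/2)·3 = 11/2.
All of the column player's active replies (Left, Right) yield 11/2, and no column does worse for the row player. The mix makes the column player indifferent and guarantees 11/2, so it is optimal.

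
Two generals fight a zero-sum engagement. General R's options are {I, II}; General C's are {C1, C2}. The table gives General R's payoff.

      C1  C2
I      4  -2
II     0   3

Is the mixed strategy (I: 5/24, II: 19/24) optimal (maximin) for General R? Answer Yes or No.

Against C1 this mix gives (5/24)·4 + (19/24)·0 = 5/6.
Against C2 this mix gives (5/24)·(-2) + (19/24)·3 = 47/24.
General C will play C1, holding General R to 5/6. Shifting weight toward the row that does better against C1 would raise this floor (the equalizing mix achieves 4/3 against both C1 and C2), so the proposed strategy is not optimal.

No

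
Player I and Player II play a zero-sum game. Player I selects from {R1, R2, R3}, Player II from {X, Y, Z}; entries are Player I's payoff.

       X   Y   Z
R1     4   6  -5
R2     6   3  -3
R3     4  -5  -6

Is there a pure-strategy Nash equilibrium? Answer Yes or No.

Yes

Row minima: R1 → -5, R2 → -3, R3 → -6; maximin = -3.
Column maxima: X → 6, Y → 6, Z → -3; minimax = -3.
maximin = minimax = -3, so a saddle point exists.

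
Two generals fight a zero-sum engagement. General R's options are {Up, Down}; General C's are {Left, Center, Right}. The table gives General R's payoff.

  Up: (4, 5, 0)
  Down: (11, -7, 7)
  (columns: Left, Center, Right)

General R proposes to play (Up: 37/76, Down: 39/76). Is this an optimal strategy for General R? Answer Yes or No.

No

Against Left this mix gives (37/76)·4 + (39/76)·11 = 577/76.
Against Center this mix gives (37/76)·5 + (39/76)·(-7) = -22/19.
Against Right this mix gives (37/76)·0 + (39/76)·7 = 273/76.
General C will play Center, holding General R to -22/19. Shifting weight toward the row that does better against Center would raise this floor (the equalizing mix achieves 35/19 against both Center and Right), so the proposed strategy is not optimal.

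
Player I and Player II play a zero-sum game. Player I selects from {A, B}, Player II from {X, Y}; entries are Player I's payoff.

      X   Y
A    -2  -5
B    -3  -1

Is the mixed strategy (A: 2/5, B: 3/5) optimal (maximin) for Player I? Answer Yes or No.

Yes

Against X this mix gives (2/5)·(-2) + (3/5)·(-3) = -13/5.
Against Y this mix gives (2/5)·(-5) + (3/5)·(-1) = -13/5.
All of Player II's active replies (X, Y) yield -13/5, and no column does worse for Player I. The mix makes Player II indifferent and guarantees -13/5, so it is optimal.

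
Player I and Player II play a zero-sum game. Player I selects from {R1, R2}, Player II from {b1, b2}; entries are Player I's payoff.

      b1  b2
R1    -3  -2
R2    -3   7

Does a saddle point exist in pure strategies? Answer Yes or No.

Yes

Row minima: R1 → -3, R2 → -3; maximin = -3.
Column maxima: b1 → -3, b2 → 7; minimax = -3.
maximin = minimax = -3, so a saddle point exists.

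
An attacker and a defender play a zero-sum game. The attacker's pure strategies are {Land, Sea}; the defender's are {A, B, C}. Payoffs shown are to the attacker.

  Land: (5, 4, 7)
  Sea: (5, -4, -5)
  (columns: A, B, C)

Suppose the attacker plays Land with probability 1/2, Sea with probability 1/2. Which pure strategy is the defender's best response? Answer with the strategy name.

If the defender plays A, the attacker's expected payoff is (1/2)·5 + (1/2)·5 = 5.
If the defender plays B, the attacker's expected payoff is (1/2)·4 + (1/2)·(-4) = 0.
If the defender plays C, the attacker's expected payoff is (1/2)·7 + (1/2)·(-5) = 1.
The defender minimizes the attacker's payoff; the smallest is 0, so the best response is B.

B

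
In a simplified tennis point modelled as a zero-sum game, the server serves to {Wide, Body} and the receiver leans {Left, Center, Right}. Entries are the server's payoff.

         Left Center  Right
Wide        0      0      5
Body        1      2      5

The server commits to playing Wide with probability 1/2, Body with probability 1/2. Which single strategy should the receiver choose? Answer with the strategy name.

If the receiver plays Left, the server's expected payoff is (1/2)·0 + (1/2)·1 = 1/2.
If the receiver plays Center, the server's expected payoff is (1/2)·0 + (1/2)·2 = 1.
If the receiver plays Right, the server's expected payoff is (1/2)·5 + (1/2)·5 = 5.
The receiver minimizes the server's payoff; the smallest is 1/2, so the best response is Left.

Left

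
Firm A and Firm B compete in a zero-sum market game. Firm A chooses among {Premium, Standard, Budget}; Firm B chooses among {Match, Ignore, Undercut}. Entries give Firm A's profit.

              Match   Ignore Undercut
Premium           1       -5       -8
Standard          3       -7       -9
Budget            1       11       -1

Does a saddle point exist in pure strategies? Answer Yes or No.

Row minima: Premium → -8, Standard → -9, Budget → -1; maximin = -1.
Column maxima: Match → 3, Ignore → 11, Undercut → -1; minimax = -1.
maximin = minimax = -1, so a saddle point exists.

Yes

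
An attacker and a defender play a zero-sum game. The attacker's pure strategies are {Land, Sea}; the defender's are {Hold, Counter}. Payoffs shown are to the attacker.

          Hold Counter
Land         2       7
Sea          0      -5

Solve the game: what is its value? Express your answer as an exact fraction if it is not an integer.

2

Row minima: Land → 2, Sea → -5; maximin = 2.
Column maxima: Hold → 2, Counter → 7; minimax = 2.
Since maximin = minimax = 2, there is a saddle point and the value is 2.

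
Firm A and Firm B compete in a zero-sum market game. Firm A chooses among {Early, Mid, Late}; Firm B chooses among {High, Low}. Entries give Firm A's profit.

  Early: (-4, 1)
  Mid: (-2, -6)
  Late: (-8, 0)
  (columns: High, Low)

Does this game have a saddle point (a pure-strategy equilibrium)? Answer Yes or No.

No

Row minima: Early → -4, Mid → -6, Late → -8; maximin = -4.
Column maxima: High → -2, Low → 1; minimax = -2.
-4 ≠ -2, so no pure-strategy equilibrium exists.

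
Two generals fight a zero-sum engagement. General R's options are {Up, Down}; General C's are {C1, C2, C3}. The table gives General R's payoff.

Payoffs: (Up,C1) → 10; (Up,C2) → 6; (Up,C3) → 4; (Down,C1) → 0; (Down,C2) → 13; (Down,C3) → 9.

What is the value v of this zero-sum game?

Row minima: Up → 4, Down → 0; maximin = 4.
Column maxima: C1 → 10, C2 → 13, C3 → 9; minimax = 9.
4 ≠ 9, so there is no saddle point; optimal play is mixed.
C2 is strictly dominated by C3 (it gives General R strictly more in every row), so General C never plays it.
On the remaining 2×2 (Up, Down vs C1, C3):
Let General R play Up with probability p. Expected payoff against C1: 10p + 0(1−p) = 10p; against C3: 4p + 9(1−p) = −5p + 9.
Setting these equal: 10p = −5p + 9 ⇒ 15p = 9 ⇒ p = 3/5, and the value is (10)·(3/5) = 6.
For General C: with q = P(C1), equating Up's and Down's payoffs gives 6q + 4 = −9q + 9 ⇒ q = 1/3.

6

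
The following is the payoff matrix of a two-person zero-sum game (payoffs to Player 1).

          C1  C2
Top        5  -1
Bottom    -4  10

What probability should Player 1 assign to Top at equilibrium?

Row minima: Top → -1, Bottom → -4; maximin = -1.
Column maxima: C1 → 5, C2 → 10; minimax = 5.
-1 ≠ 5, so there is no saddle point; optimal play is mixed.
Let Player 1 play Top with probability p. Expected payoff against C1: 5p + (-4)(1−p) = 9p − 4; against C2: (-1)p + 10(1−p) = −11p + 10.
Setting these equal: 9p − 4 = −11p + 10 ⇒ 20p = 14 ⇒ p = 7/10, and the value is (9)·(7/10) − 4 = 23/10.
For Player 2: with q = P(C1), equating Top's and Bottom's payoffs gives 6q − 1 = −14q + 10 ⇒ q = 11/20.

7/10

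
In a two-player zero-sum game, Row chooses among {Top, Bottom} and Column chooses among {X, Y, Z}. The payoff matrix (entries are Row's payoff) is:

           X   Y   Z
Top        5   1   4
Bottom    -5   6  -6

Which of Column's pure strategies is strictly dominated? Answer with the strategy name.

X

Z holds Row's payoff strictly below X in every row: 4 < 5, -6 < -5.
So X is strictly dominated for Column.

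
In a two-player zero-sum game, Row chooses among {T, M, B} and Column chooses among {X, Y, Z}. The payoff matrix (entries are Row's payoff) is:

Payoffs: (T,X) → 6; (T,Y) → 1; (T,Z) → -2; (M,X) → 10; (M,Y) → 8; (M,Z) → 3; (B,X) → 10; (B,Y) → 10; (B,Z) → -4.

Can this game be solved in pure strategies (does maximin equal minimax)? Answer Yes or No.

Yes

Row minima: T → -2, M → 3, B → -4; maximin = 3.
Column maxima: X → 10, Y → 10, Z → 3; minimax = 3.
maximin = minimax = 3, so a saddle point exists.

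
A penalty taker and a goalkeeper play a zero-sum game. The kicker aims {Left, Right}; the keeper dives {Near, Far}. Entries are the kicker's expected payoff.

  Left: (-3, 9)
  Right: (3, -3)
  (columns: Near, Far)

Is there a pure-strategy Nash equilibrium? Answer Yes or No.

No

Row minima: Left → -3, Right → -3; maximin = -3.
Column maxima: Near → 3, Far → 9; minimax = 3.
-3 ≠ 3, so no pure-strategy equilibrium exists.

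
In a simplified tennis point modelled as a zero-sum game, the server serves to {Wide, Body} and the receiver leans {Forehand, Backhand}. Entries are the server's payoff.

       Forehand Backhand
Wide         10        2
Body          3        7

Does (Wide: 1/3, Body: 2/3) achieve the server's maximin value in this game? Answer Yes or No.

Against Forehand this mix gives (1/3)·10 + (2/3)·3 = 16/3.
Against Backhand this mix gives (1/3)·2 + (2/3)·7 = 16/3.
All of the receiver's active replies (Forehand, Backhand) yield 16/3, and no column does worse for the server. The mix makes the receiver indifferent and guarantees 16/3, so it is optimal.

Yes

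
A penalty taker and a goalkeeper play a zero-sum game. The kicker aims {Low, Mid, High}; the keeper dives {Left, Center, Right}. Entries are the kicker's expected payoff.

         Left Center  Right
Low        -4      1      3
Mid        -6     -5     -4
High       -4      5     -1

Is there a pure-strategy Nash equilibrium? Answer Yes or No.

Row minima: Low → -4, Mid → -6, High → -4; maximin = -4.
Column maxima: Left → -4, Center → 5, Right → 3; minimax = -4.
maximin = minimax = -4, so a saddle point exists.

Yes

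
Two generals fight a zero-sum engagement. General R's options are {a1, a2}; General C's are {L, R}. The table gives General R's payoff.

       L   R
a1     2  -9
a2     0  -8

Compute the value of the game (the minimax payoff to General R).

-8

Row minima: a1 → -9, a2 → -8; maximin = -8.
Column maxima: L → 2, R → -8; minimax = -8.
Since maximin = minimax = -8, there is a saddle point and the value is -8.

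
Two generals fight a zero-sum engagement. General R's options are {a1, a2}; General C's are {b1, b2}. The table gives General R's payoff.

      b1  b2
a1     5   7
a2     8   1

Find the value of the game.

17/3

Row minima: a1 → 5, a2 → 1; maximin = 5.
Column maxima: b1 → 8, b2 → 7; minimax = 7.
5 ≠ 7, so there is no saddle point; optimal play is mixed.
Let General R play a1 with probability p. Expected payoff against b1: 5p + 8(1−p) = −3p + 8; against b2: 7p + 1(1−p) = 6p + 1.
Setting these equal: −3p + 8 = 6p + 1 ⇒ −9p = -7 ⇒ p = 7/9, and the value is (-3)·(7/9) + 8 = 17/3.
For General C: with q = P(b1), equating a1's and a2's payoffs gives −2q + 7 = 7q + 1 ⇒ q = 2/3.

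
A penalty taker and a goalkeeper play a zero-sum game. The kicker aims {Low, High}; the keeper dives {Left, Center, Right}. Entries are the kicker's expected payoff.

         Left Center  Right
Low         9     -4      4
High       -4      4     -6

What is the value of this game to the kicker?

Row minima: Low → -4, High → -6; maximin = -4.
Column maxima: Left → 9, Center → 4, Right → 4; minimax = 4.
-4 ≠ 4, so there is no saddle point; optimal play is mixed.
Left is strictly dominated by Right (it gives the kicker strictly more in every row), so the keeper never plays it.
On the remaining 2×2 (Low, High vs Center, Right):
Let the kicker play Low with probability p. Expected payoff against Center: (-4)p + 4(1−p) = −8p + 4; against Right: 4p + (-6)(1−p) = 10p − 6.
Setting these equal: −8p + 4 = 10p − 6 ⇒ −18p = -10 ⇒ p = 5/9, and the value is (-8)·(5/9) + 4 = -4/9.
For the keeper: with q = P(Center), equating Low's and High's payoffs gives −8q + 4 = 10q − 6 ⇒ q = 5/9.

-4/9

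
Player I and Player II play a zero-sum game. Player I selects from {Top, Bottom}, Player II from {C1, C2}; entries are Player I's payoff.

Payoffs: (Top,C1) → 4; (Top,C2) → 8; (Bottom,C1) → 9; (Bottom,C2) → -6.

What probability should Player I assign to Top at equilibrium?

Row minima: Top → 4, Bottom → -6; maximin = 4.
Column maxima: C1 → 9, C2 → 8; minimax = 8.
4 ≠ 8, so there is no saddle point; optimal play is mixed.
Let Player I play Top with probability p. Expected payoff against C1: 4p + 9(1−p) = −5p + 9; against C2: 8p + (-6)(1−p) = 14p − 6.
Setting these equal: −5p + 9 = 14p − 6 ⇒ −19p = -15 ⇒ p = 15/19, and the value is (-5)·(15/19) + 9 = 96/19.
For Player II: with q = P(C1), equating Top's and Bottom's payoffs gives −4q + 8 = 15q − 6 ⇒ q = 14/19.

15/19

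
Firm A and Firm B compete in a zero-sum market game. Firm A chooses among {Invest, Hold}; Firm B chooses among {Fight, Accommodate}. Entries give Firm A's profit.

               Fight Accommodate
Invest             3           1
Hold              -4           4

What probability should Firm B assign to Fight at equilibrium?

Row minima: Invest → 1, Hold → -4; maximin = 1.
Column maxima: Fight → 3, Accommodate → 4; minimax = 3.
1 ≠ 3, so there is no saddle point; optimal play is mixed.
Let Firm A play Invest with probability p. Expected payoff against Fight: 3p + (-4)(1−p) = 7p − 4; against Accommodate: 1p + 4(1−p) = −3p + 4.
Setting these equal: 7p − 4 = −3p + 4 ⇒ 10p = 8 ⇒ p = 4/5, and the value is (7)·(4/5) − 4 = 8/5.
For Firm B: with q = P(Fight), equating Invest's and Hold's payoffs gives 2q + 1 = −8q + 4 ⇒ q = 3/10.

3/10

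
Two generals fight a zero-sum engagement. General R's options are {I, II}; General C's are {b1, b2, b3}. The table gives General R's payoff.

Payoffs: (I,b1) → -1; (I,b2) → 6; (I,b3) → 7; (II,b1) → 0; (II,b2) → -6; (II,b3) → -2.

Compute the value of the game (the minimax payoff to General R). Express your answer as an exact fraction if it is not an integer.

Row minima: I → -1, II → -6; maximin = -1.
Column maxima: b1 → 0, b2 → 6, b3 → 7; minimax = 0.
-1 ≠ 0, so there is no saddle point; optimal play is mixed.
b3 is strictly dominated by b2 (it gives General R strictly more in every row), so General C never plays it.
On the remaining 2×2 (I, II vs b1, b2):
Let General R play I with probability p. Expected payoff against b1: (-1)p + 0(1−p) = −p; against b2: 6p + (-6)(1−p) = 12p − 6.
Setting these equal: −p = 12p − 6 ⇒ −13p = -6 ⇒ p = 6/13, and the value is (-1)·(6/13) = -6/13.
For General C: with q = P(b1), equating I's and II's payoffs gives −7q + 6 = 6q − 6 ⇒ q = 12/13.

-6/13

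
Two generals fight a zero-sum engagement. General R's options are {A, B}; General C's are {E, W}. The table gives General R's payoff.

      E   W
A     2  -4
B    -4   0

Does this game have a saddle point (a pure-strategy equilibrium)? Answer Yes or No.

No

Row minima: A → -4, B → -4; maximin = -4.
Column maxima: E → 2, W → 0; minimax = 0.
-4 ≠ 0, so no pure-strategy equilibrium exists.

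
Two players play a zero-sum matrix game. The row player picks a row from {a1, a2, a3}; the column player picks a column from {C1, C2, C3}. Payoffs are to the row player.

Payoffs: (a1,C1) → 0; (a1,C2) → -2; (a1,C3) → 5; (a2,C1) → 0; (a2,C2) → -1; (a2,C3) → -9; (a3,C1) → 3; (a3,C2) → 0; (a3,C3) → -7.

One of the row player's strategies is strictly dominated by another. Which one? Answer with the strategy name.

a3 gives a strictly higher payoff than a2 against every column: 3 > 0, 0 > -1, -7 > -9.
So a2 is strictly dominated and the row player never plays it.

a2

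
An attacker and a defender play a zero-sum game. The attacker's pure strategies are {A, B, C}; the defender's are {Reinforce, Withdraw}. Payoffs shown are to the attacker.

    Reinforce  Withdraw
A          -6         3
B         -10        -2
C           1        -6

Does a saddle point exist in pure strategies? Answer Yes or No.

Row minima: A → -6, B → -10, C → -6; maximin = -6.
Column maxima: Reinforce → 1, Withdraw → 3; minimax = 1.
-6 ≠ 1, so no pure-strategy equilibrium exists.

No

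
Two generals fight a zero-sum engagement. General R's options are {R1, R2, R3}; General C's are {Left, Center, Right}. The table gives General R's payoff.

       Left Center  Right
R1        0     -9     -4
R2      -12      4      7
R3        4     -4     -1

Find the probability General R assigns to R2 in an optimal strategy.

1/3

Row minima: R1 → -9, R2 → -12, R3 → -4; maximin = -4.
Column maxima: Left → 4, Center → 4, Right → 7; minimax = 4.
-4 ≠ 4, so there is no saddle point; optimal play is mixed.
R1 is strictly dominated by R3, so General R never plays it.
Right is strictly dominated by Center (it gives General R strictly more in every row), so General C never plays it.
On the remaining 2×2 (R2, R3 vs Left, Center):
Let General R play R2 with probability p. Expected payoff against Left: (-12)p + 4(1−p) = −16p + 4; against Center: 4p + (-4)(1−p) = 8p − 4.
Setting these equal: −16p + 4 = 8p − 4 ⇒ −24p = -8 ⇒ p = 1/3, and the value is (-16)·(1/3) + 4 = -4/3.
For General C: with q = P(Left), equating R2's and R3's payoffs gives −16q + 4 = 8q − 4 ⇒ q = 1/3.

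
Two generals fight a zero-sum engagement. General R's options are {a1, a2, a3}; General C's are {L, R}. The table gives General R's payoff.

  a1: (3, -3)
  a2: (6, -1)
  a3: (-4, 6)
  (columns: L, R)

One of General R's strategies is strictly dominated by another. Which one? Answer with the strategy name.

a2 gives a strictly higher payoff than a1 against every column: 6 > 3, -1 > -3.
So a1 is strictly dominated and General R never plays it.

a1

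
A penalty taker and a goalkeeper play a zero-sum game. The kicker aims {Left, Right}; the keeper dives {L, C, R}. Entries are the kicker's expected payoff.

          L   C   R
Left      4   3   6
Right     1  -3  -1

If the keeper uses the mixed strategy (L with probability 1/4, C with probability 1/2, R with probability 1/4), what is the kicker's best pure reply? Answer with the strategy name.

Expected payoff of Left: (1/4)·4 + (1/2)·3 + (1/4)·6 = 4.
Expected payoff of Right: (1/4)·1 + (1/2)·(-3) + (1/4)·(-1) = -3/2.
The largest is 4, so the kicker's best response is Left.

Left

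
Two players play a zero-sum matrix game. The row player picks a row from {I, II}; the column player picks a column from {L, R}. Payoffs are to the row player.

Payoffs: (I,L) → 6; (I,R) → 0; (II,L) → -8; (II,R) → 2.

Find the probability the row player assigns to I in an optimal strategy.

Row minima: I → 0, II → -8; maximin = 0.
Column maxima: L → 6, R → 2; minimax = 2.
0 ≠ 2, so there is no saddle point; optimal play is mixed.
Let the row player play I with probability p. Expected payoff against L: 6p + (-8)(1−p) = 14p − 8; against R: 0p + 2(1−p) = −2p + 2.
Setting these equal: 14p − 8 = −2p + 2 ⇒ 16p = 10 ⇒ p = 5/8, and the value is (14)·(5/8) − 8 = 3/4.
For the column player: with q = P(L), equating I's and II's payoffs gives 6q = −10q + 2 ⇒ q = 1/8.

5/8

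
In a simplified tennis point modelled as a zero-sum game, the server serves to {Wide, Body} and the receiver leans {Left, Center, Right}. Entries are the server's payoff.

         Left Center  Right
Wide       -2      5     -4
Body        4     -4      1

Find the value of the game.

Row minima: Wide → -4, Body → -4; maximin = -4.
Column maxima: Left → 4, Center → 5, Right → 1; minimax = 1.
-4 ≠ 1, so there is no saddle point; optimal play is mixed.
Left is strictly dominated by Right (it gives the server strictly more in every row), so the receiver never plays it.
On the remaining 2×2 (Wide, Body vs Center, Right):
Let the server play Wide with probability p. Expected payoff against Center: 5p + (-4)(1−p) = 9p − 4; against Right: (-4)p + 1(1−p) = −5p + 1.
Setting these equal: 9p − 4 = −5p + 1 ⇒ 14p = 5 ⇒ p = 5/14, and the value is (9)·(5/14) − 4 = -11/14.
For the receiver: with q = P(Center), equating Wide's and Body's payoffs gives 9q − 4 = −5q + 1 ⇒ q = 5/14.

-11/14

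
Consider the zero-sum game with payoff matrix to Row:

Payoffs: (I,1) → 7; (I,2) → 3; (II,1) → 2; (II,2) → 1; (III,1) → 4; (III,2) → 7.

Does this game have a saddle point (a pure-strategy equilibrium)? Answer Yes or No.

Row minima: I → 3, II → 1, III → 4; maximin = 4.
Column maxima: 1 → 7, 2 → 7; minimax = 7.
4 ≠ 7, so no pure-strategy equilibrium exists.

No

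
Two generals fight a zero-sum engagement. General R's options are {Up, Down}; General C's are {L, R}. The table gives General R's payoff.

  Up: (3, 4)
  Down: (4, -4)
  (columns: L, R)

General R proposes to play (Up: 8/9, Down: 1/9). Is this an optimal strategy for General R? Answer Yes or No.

Yes

Against L this mix gives (8/9)·3 + (1/9)·4 = 28/9.
Against R this mix gives (8/9)·4 + (1/9)·(-4) = 28/9.
All of General C's active replies (L, R) yield 28/9, and no column does worse for General R. The mix makes General C indifferent and guarantees 28/9, so it is optimal.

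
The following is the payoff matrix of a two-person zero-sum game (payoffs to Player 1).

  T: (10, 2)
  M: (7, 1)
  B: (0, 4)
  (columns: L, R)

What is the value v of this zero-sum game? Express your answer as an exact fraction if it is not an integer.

Row minima: T → 2, M → 1, B → 0; maximin = 2.
Column maxima: L → 10, R → 4; minimax = 4.
2 ≠ 4, so there is no saddle point; optimal play is mixed.
M is strictly dominated by T, so Player 1 never plays it.
On the remaining 2×2 (T, B vs L, R):
Let Player 1 play T with probability p. Expected payoff against L: 10p + 0(1−p) = 10p; against R: 2p + 4(1−p) = −2p + 4.
Setting these equal: 10p = −2p + 4 ⇒ 12p = 4 ⇒ p = 1/3, and the value is (10)·(1/3) = 10/3.
For Player 2: with q = P(L), equating T's and B's payoffs gives 8q + 2 = −4q + 4 ⇒ q = 1/6.

10/3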